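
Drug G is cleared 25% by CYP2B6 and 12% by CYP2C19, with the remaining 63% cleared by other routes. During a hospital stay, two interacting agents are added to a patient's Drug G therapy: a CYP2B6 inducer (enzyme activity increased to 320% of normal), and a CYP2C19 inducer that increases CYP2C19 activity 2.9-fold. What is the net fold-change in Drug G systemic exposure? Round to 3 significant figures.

The CYP2B6 pathway (25% of clearance) rises to 3.2× activity: 0.25 × 3.2 = 0.8.
The CYP2C19 pathway (12% of clearance) rises to 2.9× activity: 0.12 × 2.9 = 0.348.
The remaining 63% of clearance is unaffected.
New clearance relative to baseline: 0.8 + 0.348 + 0.63 = 1.778.
Because systemic exposure varies inversely with clearance, the combined effect is 1 / 1.778 = 0.562.

0.562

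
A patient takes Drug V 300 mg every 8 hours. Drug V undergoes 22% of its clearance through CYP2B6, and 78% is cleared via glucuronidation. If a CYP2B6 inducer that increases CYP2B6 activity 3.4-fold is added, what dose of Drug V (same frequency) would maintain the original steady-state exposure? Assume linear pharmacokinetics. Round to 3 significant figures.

458 mg

The CYP2B6 pathway (22% of clearance) increases to 3.4× activity: 0.22 × 3.4 = 0.748.
The remaining 78% of clearance is unaffected.
CL_new/CL_old = 0.748 + 0.78 = 1.528.
To maintain the same steady-state level, dose must scale with clearance: new dose = 300 × 1.528 = 458 mg.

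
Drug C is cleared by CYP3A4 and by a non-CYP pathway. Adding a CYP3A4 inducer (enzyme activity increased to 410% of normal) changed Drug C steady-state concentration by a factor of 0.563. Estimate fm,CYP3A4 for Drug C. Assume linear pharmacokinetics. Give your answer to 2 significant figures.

0.25

CL'/CL = 1 / 0.563 = 1.776
4.1·fm + (1 − fm) = 1.776
fm = (1.776 − 1) / (4.1 − 1) = 0.25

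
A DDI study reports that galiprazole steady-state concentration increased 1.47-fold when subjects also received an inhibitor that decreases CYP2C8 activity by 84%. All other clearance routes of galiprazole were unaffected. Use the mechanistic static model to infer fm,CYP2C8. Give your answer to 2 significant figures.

CL'/CL = 1 / 1.47 = 0.6803
0.16·fm + (1 − fm) = 0.6803
fm = (0.6803 − 1) / (0.16 − 1) = 0.38

0.38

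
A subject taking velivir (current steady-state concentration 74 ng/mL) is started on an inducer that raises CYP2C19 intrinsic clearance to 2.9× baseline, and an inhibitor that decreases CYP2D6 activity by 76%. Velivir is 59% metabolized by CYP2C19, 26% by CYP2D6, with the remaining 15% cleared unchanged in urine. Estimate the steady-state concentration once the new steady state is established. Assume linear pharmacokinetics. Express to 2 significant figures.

CYP2C19: 0.59 × 2.9 = 1.711
CYP2D6: 0.26 × 0.24 = 0.0624
Other: 0.15 (unchanged)
Relative clearance = 1.711 + 0.0624 + 0.15 = 1.9234.
New steady-state concentration = 74 / 1.9234 = 38 ng/mL (concentration scales inversely with clearance).

38 ng/mL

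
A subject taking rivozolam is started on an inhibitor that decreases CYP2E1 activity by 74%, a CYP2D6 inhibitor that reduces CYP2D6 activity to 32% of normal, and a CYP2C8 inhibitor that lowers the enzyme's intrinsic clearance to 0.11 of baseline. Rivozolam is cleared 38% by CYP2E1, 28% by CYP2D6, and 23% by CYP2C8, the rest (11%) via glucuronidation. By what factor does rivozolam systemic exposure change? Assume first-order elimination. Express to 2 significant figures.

3.1

The CYP2E1 pathway (38% of clearance) is reduced to 0.26× activity: 0.38 × 0.26 = 0.0988.
The CYP2D6 pathway (28% of clearance) falls to 0.32× activity: 0.28 × 0.32 = 0.0896.
The CYP2C8 pathway (23% of clearance) is reduced to 0.11× activity: 0.23 × 0.11 = 0.0253.
The remaining 11% of clearance is unaffected.
New clearance relative to baseline: 0.0988 + 0.0896 + 0.0253 + 0.11 = 0.3237.
Because systemic exposure varies inversely with clearance, the combined effect is 1 / 0.3237 = 3.1.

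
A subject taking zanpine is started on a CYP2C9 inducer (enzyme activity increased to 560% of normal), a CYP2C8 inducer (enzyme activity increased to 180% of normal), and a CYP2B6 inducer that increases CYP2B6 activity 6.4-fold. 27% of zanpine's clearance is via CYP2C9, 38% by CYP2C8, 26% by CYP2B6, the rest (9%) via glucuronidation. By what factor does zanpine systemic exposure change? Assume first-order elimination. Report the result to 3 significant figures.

0.253

CYP2C9: 0.27 × 5.6 = 1.512
CYP2C8: 0.38 × 1.8 = 0.684
CYP2B6: 0.26 × 6.4 = 1.664
Other: 0.09 (unchanged)
CL_new/CL_old = 1.512 + 0.684 + 1.664 + 0.09 = 3.95.
Systemic exposure ∝ 1/CL: fold-change = 1 / 3.95 = 0.253.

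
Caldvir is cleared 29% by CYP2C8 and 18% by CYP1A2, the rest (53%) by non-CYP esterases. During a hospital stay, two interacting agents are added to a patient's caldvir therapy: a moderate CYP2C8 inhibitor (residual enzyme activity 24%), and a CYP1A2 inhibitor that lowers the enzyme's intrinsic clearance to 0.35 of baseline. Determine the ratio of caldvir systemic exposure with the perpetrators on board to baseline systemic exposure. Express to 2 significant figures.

CYP2C8: 0.29 × 0.24 = 0.0696
CYP1A2: 0.18 × 0.35 = 0.063
Other: 0.53 (unchanged)
CL_new/CL_old = 0.0696 + 0.063 + 0.53 = 0.6626.
Systemic exposure ∝ 1/CL: fold-change = 1 / 0.6626 = 1.5.

1.5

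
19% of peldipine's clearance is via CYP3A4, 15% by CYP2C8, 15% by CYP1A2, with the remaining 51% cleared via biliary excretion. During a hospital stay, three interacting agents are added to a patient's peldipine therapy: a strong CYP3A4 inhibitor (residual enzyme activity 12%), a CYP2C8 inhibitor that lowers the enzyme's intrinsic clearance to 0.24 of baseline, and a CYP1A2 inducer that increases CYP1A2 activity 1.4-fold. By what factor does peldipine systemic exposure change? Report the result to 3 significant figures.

1.28

The CYP3A4 pathway (19% of clearance) drops to 0.12× activity: 0.19 × 0.12 = 0.0228.
The CYP2C8 pathway (15% of clearance) is reduced to 0.24× activity: 0.15 × 0.24 = 0.036.
The CYP1A2 pathway (15% of clearance) is boosted to 1.4× activity: 0.15 × 1.4 = 0.21.
Non-CYP routes (51%) are unchanged.
CL_new/CL_old = 0.0228 + 0.036 + 0.21 + 0.51 = 0.7788.
Because systemic exposure varies inversely with clearance, the combined effect is 1 / 0.7788 = 1.28.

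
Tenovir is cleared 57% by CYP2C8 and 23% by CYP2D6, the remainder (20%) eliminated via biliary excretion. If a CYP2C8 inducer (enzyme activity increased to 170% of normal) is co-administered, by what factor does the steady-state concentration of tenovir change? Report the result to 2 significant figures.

0.71

The CYP2C8 pathway (57% of clearance) is boosted to 1.7× activity: 0.57 × 1.7 = 0.969.
CYP2D6 (23%) and the residual 20% are unaffected.
New clearance relative to baseline: 0.969 + 0.23 + 0.2 = 1.399.
Since steady-state concentration ∝ 1/CL, the ratio is 1 / 1.399 = 0.71.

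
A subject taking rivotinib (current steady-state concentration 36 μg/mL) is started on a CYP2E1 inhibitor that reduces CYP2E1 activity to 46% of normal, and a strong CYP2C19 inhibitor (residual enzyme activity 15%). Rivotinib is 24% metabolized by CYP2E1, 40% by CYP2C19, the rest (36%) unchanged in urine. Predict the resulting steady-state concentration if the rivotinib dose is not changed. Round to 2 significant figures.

68 μg/mL

CYP2E1: 0.24 × 0.46 = 0.1104
CYP2C19: 0.4 × 0.15 = 0.06
Other: 0.36 (unchanged)
New clearance relative to baseline: 0.1104 + 0.06 + 0.36 = 0.5304.
Steady-state concentration ∝ 1/CL: new value = 36 / 0.5304 = 68 μg/mL.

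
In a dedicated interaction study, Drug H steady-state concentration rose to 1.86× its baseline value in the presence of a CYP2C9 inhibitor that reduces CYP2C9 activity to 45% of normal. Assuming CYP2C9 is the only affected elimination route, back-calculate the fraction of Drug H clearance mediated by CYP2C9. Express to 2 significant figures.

Let fm be the CYP2C9 fraction. New clearance relative to baseline = fm × 0.45 + (1 − fm).
Steady-state concentration ratio = 1 / (new CL fraction), so new CL fraction = 1 / 1.86 = 0.5376.
fm × 0.45 + 1 − fm = 0.5376  ⇒  fm × (0.45 − 1) = −0.4624  ⇒  fm = 0.84.

0.84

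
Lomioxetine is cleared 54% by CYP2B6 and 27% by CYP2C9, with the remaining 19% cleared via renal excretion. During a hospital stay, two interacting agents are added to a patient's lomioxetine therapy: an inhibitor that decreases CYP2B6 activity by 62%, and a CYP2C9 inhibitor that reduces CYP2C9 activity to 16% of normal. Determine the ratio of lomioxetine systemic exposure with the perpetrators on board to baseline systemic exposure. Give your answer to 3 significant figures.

The CYP2B6 pathway (54% of clearance) drops to 0.38× activity: 0.54 × 0.38 = 0.2052.
The CYP2C9 pathway (27% of clearance) falls to 0.16× activity: 0.27 × 0.16 = 0.0432.
Non-CYP routes (19%) are unchanged.
New clearance relative to baseline: 0.2052 + 0.0432 + 0.19 = 0.4384.
Because systemic exposure varies inversely with clearance, the combined effect is 1 / 0.4384 = 2.28.

2.28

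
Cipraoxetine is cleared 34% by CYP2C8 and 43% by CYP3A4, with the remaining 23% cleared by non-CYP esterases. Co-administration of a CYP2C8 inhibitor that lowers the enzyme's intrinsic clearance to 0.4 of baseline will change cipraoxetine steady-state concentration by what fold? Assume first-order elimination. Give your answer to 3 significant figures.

1.26

CYP2C8: 0.34 × 0.4 = 0.136
CYP3A4: 0.43 (unchanged)
Other: 0.23 (unchanged)
CL_new/CL_old = 0.136 + 0.43 + 0.23 = 0.796.
Since steady-state concentration ∝ 1/CL, the ratio is 1 / 0.796 = 1.26.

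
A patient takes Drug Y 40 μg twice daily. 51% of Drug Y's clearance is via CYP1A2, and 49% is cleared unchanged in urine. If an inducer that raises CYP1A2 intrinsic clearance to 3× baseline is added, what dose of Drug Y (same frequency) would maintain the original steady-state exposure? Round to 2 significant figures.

81 μg

The CYP1A2 pathway (51% of clearance) is boosted to 3× activity: 0.51 × 3 = 1.53.
Non-CYP routes (49%) are unchanged.
New clearance relative to baseline: 1.53 + 0.49 = 2.02.
Css,avg = (dose rate)/CL, so holding Css fixed requires dose ∝ CL: 40 × 2.02 = 81 μg.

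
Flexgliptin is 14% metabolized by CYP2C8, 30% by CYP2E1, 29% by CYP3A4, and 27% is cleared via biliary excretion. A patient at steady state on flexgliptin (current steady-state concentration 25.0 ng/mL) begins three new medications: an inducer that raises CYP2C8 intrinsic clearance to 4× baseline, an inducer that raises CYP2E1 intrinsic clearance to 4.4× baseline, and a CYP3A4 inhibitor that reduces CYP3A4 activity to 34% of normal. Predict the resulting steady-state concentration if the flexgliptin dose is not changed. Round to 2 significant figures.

CYP2C8: 0.14 × 4 = 0.56
CYP2E1: 0.3 × 4.4 = 1.32
CYP3A4: 0.29 × 0.34 = 0.0986
Other: 0.27 (unchanged)
CL_new/CL_old = 0.56 + 1.32 + 0.0986 + 0.27 = 2.2486.
Dividing the baseline by the relative clearance: 25.0 / 2.2486 = 11 ng/mL.

11 ng/mL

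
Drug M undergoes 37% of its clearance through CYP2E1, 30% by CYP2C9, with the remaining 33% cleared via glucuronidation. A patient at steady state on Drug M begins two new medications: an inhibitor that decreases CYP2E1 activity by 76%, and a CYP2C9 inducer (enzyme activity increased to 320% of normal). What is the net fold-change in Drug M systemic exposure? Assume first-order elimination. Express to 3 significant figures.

0.725

CYP2E1: 0.37 × 0.24 = 0.0888
CYP2C9: 0.3 × 3.2 = 0.96
Other: 0.33 (unchanged)
Relative clearance = 0.0888 + 0.96 + 0.33 = 1.3788.
Because systemic exposure varies inversely with clearance, the combined effect is 1 / 1.3788 = 0.725.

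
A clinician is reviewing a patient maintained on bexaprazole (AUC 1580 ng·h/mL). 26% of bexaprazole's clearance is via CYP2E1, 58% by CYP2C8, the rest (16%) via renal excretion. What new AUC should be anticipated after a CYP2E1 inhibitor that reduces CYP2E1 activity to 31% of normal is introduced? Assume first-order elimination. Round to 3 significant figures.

The CYP2E1 pathway (26% of clearance) falls to 0.31× activity: 0.26 × 0.31 = 0.0806.
CYP2C8 (58%) and the residual 16% are unaffected.
CL_new/CL_old = 0.0806 + 0.58 + 0.16 = 0.8206.
AUC ∝ 1/CL, so new value = 1580 / 0.8206 = 1.93 × 10³ ng·h/mL.

1.93 × 10³ ng·h/mL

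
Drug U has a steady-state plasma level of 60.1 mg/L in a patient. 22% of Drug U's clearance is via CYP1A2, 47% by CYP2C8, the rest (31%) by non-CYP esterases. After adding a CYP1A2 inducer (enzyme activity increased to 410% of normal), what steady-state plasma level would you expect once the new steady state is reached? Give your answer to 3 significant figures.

The CYP1A2 pathway (22% of clearance) rises to 4.1× activity: 0.22 × 4.1 = 0.902.
CYP2C8 (47%) and the residual 31% are unaffected.
CL_new/CL_old = 0.902 + 0.47 + 0.31 = 1.682.
New steady-state plasma level = baseline ÷ relative clearance = 60.1 / 1.682 = 35.7 mg/L.

35.7 mg/L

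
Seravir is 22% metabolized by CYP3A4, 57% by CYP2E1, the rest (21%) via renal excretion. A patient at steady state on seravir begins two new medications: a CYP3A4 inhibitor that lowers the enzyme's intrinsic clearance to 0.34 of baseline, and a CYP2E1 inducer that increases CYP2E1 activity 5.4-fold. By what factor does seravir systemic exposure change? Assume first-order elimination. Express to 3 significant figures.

The CYP3A4 pathway (22% of clearance) falls to 0.34× activity: 0.22 × 0.34 = 0.0748.
The CYP2E1 pathway (57% of clearance) rises to 5.4× activity: 0.57 × 5.4 = 3.078.
Non-CYP routes (21%) are unchanged.
CL_new/CL_old = 0.0748 + 3.078 + 0.21 = 3.3628.
Net systemic exposure ratio = 1 / 3.3628 = 0.297.

0.297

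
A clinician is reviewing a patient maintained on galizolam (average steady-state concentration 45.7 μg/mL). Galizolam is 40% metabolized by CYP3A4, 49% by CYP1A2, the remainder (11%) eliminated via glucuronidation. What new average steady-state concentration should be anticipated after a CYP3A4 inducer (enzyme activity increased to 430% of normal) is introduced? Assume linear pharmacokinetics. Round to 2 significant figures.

20 μg/mL

The CYP3A4 pathway (40% of clearance) increases to 4.3× activity: 0.4 × 4.3 = 1.72.
CYP1A2 (49%) and the residual 11% are unaffected.
Relative clearance = 1.72 + 0.49 + 0.11 = 2.32.
Average steady-state concentration ∝ 1/CL, so new value = 45.7 / 2.32 = 20 μg/mL.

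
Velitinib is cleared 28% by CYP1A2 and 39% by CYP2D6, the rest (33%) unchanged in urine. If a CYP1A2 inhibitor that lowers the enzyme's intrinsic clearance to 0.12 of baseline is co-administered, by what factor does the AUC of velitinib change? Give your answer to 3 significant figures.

The CYP1A2 pathway (28% of clearance) drops to 0.12× activity: 0.28 × 0.12 = 0.0336.
CYP2D6 (39%) and the residual 33% are unaffected.
Relative clearance = 0.0336 + 0.39 + 0.33 = 0.7536.
AUC ratio = CL_old/CL_new = 1 / 0.7536 = 1.33.

1.33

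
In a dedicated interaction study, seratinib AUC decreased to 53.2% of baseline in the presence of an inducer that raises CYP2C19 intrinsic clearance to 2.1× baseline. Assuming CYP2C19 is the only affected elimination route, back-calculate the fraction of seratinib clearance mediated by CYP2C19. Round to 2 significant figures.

Write x for the fraction cleared via CYP2C19. The observed AUC change means clearance rose to 1/0.532 = 1.88 of baseline.
Setting x·2.1 + (1 − x) = 1.88 and solving: x = (1.88 − 1)/(2.1 − 1) = 0.80.

0.80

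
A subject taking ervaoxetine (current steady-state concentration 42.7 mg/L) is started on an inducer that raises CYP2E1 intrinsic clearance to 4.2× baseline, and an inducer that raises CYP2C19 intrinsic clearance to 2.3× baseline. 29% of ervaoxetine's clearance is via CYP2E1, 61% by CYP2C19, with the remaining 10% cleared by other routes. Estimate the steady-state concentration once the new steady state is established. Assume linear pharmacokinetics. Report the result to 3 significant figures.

CYP2E1: 0.29 × 4.2 = 1.218
CYP2C19: 0.61 × 2.3 = 1.403
Other: 0.1 (unchanged)
New clearance relative to baseline: 1.218 + 1.403 + 0.1 = 2.721.
Steady-state concentration ∝ 1/CL: new value = 42.7 / 2.721 = 15.7 mg/L.

15.7 mg/L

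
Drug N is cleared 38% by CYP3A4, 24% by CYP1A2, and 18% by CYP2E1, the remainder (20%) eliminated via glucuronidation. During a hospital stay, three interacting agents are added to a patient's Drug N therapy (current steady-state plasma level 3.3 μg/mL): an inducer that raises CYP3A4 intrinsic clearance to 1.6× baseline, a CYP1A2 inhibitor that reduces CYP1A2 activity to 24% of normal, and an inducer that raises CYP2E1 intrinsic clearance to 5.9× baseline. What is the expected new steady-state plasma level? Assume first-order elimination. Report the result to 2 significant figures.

The CYP3A4 pathway (38% of clearance) rises to 1.6× activity: 0.38 × 1.6 = 0.608.
The CYP1A2 pathway (24% of clearance) drops to 0.24× activity: 0.24 × 0.24 = 0.0576.
The CYP2E1 pathway (18% of clearance) increases to 5.9× activity: 0.18 × 5.9 = 1.062.
Non-CYP routes (20%) are unchanged.
Relative clearance = 0.608 + 0.0576 + 1.062 + 0.2 = 1.9276.
New steady-state plasma level = 3.3 / 1.9276 = 1.7 μg/mL (concentration scales inversely with clearance).

1.7 μg/mL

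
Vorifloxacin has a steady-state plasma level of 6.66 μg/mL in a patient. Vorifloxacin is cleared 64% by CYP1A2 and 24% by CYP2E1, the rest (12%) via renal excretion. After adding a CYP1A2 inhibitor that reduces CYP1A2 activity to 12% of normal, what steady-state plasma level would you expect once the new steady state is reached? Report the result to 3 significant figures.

The CYP1A2 pathway (64% of clearance) is reduced to 0.12× activity: 0.64 × 0.12 = 0.0768.
CYP2E1 (24%) and the residual 12% are unaffected.
New clearance relative to baseline: 0.0768 + 0.24 + 0.12 = 0.4368.
New steady-state plasma level = baseline ÷ relative clearance = 6.66 / 0.4368 = 15.2 μg/mL.

15.2 μg/mL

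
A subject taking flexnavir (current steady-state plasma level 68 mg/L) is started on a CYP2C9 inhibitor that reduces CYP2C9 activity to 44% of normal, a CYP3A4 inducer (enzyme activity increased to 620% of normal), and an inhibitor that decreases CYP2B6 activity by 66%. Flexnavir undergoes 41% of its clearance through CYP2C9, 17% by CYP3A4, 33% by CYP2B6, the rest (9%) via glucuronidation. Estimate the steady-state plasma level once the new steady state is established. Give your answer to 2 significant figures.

47 mg/L

The CYP2C9 pathway (41% of clearance) falls to 0.44× activity: 0.41 × 0.44 = 0.1804.
The CYP3A4 pathway (17% of clearance) increases to 6.2× activity: 0.17 × 6.2 = 1.054.
The CYP2B6 pathway (33% of clearance) falls to 0.34× activity: 0.33 × 0.34 = 0.1122.
The remaining 9% of clearance is unaffected.
Relative clearance = 0.1804 + 1.054 + 0.1122 + 0.09 = 1.4366.
Dividing the baseline by the relative clearance: 68 / 1.4366 = 47 mg/L.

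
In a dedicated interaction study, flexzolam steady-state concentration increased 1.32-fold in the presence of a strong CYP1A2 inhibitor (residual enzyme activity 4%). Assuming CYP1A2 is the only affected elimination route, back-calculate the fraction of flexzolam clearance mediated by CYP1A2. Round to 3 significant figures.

0.253

CL'/CL = 1 / 1.32 = 0.7576
0.04·fm + (1 − fm) = 0.7576
fm = (0.7576 − 1) / (0.04 − 1) = 0.253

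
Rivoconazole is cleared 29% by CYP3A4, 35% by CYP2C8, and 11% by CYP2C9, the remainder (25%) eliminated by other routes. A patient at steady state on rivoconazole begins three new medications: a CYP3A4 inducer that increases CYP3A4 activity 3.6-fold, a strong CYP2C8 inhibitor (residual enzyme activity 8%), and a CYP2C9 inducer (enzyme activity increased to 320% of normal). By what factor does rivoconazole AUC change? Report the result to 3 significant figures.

0.597

The CYP3A4 pathway (29% of clearance) is boosted to 3.6× activity: 0.29 × 3.6 = 1.044.
The CYP2C8 pathway (35% of clearance) falls to 0.08× activity: 0.35 × 0.08 = 0.028.
The CYP2C9 pathway (11% of clearance) rises to 3.2× activity: 0.11 × 3.2 = 0.352.
Non-CYP routes (25%) are unchanged.
CL_new/CL_old = 1.044 + 0.028 + 0.352 + 0.25 = 1.674.
AUC ∝ 1/CL: fold-change = 1 / 1.674 = 0.597.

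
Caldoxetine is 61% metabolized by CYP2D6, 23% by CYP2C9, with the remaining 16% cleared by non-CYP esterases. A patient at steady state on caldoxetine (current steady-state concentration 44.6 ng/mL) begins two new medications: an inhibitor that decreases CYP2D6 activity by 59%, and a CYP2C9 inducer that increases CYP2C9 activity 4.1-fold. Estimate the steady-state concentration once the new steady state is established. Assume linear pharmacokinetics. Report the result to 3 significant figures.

33.0 ng/mL

The CYP2D6 pathway (61% of clearance) drops to 0.41× activity: 0.61 × 0.41 = 0.2501.
The CYP2C9 pathway (23% of clearance) rises to 4.1× activity: 0.23 × 4.1 = 0.943.
Non-CYP routes (16%) are unchanged.
New clearance relative to baseline: 0.2501 + 0.943 + 0.16 = 1.3531.
Dividing the baseline by the relative clearance: 44.6 / 1.3531 = 33.0 ng/mL.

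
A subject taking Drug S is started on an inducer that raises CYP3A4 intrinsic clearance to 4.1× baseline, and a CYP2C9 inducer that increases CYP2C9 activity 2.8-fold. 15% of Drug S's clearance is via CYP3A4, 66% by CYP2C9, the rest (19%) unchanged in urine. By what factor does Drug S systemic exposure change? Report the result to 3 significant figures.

0.377

CYP3A4: 0.15 × 4.1 = 0.615
CYP2C9: 0.66 × 2.8 = 1.848
Other: 0.19 (unchanged)
CL_new/CL_old = 0.615 + 1.848 + 0.19 = 2.653.
Systemic exposure ∝ 1/CL: fold-change = 1 / 2.653 = 0.377.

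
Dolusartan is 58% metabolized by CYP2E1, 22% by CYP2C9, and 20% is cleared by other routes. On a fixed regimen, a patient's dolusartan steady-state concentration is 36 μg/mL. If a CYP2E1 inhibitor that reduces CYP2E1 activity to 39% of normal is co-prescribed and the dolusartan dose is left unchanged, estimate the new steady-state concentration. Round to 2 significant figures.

56 μg/mL

The CYP2E1 pathway (58% of clearance) falls to 0.39× activity: 0.58 × 0.39 = 0.2262.
CYP2C9 (22%) and the residual 20% are unaffected.
New clearance relative to baseline: 0.2262 + 0.22 + 0.2 = 0.6462.
New steady-state concentration = baseline ÷ relative clearance = 36 / 0.6462 = 56 μg/mL.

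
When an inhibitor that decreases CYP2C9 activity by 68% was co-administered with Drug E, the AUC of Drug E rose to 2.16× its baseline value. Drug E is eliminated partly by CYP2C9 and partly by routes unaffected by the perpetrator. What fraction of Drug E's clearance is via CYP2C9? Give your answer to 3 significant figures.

CL'/CL = 1 / 2.16 = 0.463
0.32·fm + (1 − fm) = 0.463
fm = (0.463 − 1) / (0.32 − 1) = 0.790

0.790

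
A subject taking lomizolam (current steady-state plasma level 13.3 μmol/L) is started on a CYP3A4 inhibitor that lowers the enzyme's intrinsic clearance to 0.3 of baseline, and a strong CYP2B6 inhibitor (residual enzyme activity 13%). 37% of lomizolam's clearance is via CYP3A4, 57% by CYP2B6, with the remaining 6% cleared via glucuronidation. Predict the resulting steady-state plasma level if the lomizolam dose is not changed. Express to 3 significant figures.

54.3 μmol/L

The CYP3A4 pathway (37% of clearance) drops to 0.3× activity: 0.37 × 0.3 = 0.111.
The CYP2B6 pathway (57% of clearance) drops to 0.13× activity: 0.57 × 0.13 = 0.0741.
Non-CYP routes (6%) are unchanged.
CL_new/CL_old = 0.111 + 0.0741 + 0.06 = 0.2451.
Steady-state plasma level ∝ 1/CL: new value = 13.3 / 0.2451 = 54.3 μmol/L.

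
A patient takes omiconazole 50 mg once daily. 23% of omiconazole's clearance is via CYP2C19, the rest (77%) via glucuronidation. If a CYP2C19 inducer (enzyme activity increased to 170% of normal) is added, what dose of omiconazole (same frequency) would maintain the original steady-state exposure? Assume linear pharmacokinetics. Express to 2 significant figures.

The CYP2C19 pathway (23% of clearance) rises to 1.7× activity: 0.23 × 1.7 = 0.391.
Non-CYP routes (77%) are unchanged.
New clearance relative to baseline: 0.391 + 0.77 = 1.161.
To maintain the same steady-state level, dose must scale with clearance: new dose = 50 × 1.161 = 58 mg.

58 mg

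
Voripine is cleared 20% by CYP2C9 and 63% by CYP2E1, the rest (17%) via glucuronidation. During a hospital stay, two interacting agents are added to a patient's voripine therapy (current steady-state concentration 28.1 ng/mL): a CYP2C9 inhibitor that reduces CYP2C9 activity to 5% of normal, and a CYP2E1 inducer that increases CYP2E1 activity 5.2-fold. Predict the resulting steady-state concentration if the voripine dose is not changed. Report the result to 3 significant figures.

CYP2C9: 0.2 × 0.05 = 0.01
CYP2E1: 0.63 × 5.2 = 3.276
Other: 0.17 (unchanged)
New clearance relative to baseline: 0.01 + 3.276 + 0.17 = 3.456.
Dividing the baseline by the relative clearance: 28.1 / 3.456 = 8.13 ng/mL.

8.13 ng/mL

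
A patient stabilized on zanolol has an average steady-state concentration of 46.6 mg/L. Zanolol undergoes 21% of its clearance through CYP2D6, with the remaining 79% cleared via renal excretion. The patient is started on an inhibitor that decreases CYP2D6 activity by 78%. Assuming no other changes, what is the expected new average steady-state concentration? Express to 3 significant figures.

55.7 mg/L

The CYP2D6 pathway (21% of clearance) drops to 0.22× activity: 0.21 × 0.22 = 0.0462.
The remaining 79% of clearance is unaffected.
New clearance relative to baseline: 0.0462 + 0.79 = 0.8362.
Average steady-state concentration ∝ 1/CL, so new value = 46.6 / 0.8362 = 55.7 mg/L.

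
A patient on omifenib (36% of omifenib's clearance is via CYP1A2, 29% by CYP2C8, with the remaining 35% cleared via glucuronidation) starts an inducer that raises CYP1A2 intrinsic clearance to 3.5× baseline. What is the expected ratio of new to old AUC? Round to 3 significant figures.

0.526

The CYP1A2 pathway (36% of clearance) rises to 3.5× activity: 0.36 × 3.5 = 1.26.
CYP2C8 (29%) and the residual 35% are unaffected.
CL_new/CL_old = 1.26 + 0.29 + 0.35 = 1.9.
AUC is inversely proportional to clearance, so the fold-change is 1 / 1.9 = 0.526.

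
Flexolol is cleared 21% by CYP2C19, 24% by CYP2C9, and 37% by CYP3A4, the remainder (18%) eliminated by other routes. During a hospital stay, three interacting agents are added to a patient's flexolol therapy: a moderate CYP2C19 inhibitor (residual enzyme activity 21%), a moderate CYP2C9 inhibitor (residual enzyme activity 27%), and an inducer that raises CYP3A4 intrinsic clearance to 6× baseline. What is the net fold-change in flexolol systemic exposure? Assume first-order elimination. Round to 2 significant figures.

The CYP2C19 pathway (21% of clearance) is reduced to 0.21× activity: 0.21 × 0.21 = 0.0441.
The CYP2C9 pathway (24% of clearance) drops to 0.27× activity: 0.24 × 0.27 = 0.0648.
The CYP3A4 pathway (37% of clearance) rises to 6× activity: 0.37 × 6 = 2.22.
The remaining 18% of clearance is unaffected.
New clearance relative to baseline: 0.0441 + 0.0648 + 2.22 + 0.18 = 2.5089.
Because systemic exposure varies inversely with clearance, the combined effect is 1 / 2.5089 = 0.40.

0.40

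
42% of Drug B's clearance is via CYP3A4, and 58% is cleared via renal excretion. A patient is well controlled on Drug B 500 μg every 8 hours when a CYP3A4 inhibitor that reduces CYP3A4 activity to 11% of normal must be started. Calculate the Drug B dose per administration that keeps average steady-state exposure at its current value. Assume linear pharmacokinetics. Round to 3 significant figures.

CYP3A4: 0.42 × 0.11 = 0.0462
Other: 0.58 (unchanged)
Relative clearance = 0.0462 + 0.58 = 0.6262.
Exposure is unchanged when dose changes in proportion to clearance. New dose = 500 μg × 0.6262 = 313 μg.

313 μg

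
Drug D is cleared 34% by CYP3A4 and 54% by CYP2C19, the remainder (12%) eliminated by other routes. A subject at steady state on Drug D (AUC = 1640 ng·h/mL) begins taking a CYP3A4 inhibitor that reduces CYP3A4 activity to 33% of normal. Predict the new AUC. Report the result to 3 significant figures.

2.12 × 10³ ng·h/mL

CYP3A4: 0.34 × 0.33 = 0.1122
CYP2C19: 0.54 (unchanged)
Other: 0.12 (unchanged)
New clearance relative to baseline: 0.1122 + 0.54 + 0.12 = 0.7722.
New AUC = baseline ÷ relative clearance = 1640 / 0.7722 = 2.12 × 10³ ng·h/mL.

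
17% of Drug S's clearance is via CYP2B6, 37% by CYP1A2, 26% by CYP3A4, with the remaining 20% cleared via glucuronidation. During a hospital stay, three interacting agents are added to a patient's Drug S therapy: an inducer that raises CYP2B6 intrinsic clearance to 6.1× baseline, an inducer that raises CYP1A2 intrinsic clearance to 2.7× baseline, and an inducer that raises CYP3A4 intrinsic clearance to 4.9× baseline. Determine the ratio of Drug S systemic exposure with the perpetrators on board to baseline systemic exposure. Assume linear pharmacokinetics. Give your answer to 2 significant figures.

CYP2B6: 0.17 × 6.1 = 1.037
CYP1A2: 0.37 × 2.7 = 0.999
CYP3A4: 0.26 × 4.9 = 1.274
Other: 0.2 (unchanged)
New clearance relative to baseline: 1.037 + 0.999 + 1.274 + 0.2 = 3.51.
Systemic exposure ∝ 1/CL: fold-change = 1 / 3.51 = 0.28.

0.28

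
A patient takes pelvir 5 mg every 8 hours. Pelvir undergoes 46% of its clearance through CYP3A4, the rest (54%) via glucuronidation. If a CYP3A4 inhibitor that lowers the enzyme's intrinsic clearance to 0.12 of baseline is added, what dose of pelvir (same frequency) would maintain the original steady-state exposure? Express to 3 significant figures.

CYP3A4: 0.46 × 0.12 = 0.0552
Other: 0.54 (unchanged)
Relative clearance = 0.0552 + 0.54 = 0.5952.
To maintain the same steady-state level, dose must scale with clearance: new dose = 5 × 0.5952 = 2.98 mg.

2.98 mg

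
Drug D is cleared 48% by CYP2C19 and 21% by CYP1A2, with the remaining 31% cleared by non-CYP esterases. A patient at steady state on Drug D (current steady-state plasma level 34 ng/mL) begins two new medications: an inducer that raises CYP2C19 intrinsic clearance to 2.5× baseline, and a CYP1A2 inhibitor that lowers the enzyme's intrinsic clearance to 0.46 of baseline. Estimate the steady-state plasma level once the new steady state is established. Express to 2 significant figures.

The CYP2C19 pathway (48% of clearance) increases to 2.5× activity: 0.48 × 2.5 = 1.2.
The CYP1A2 pathway (21% of clearance) falls to 0.46× activity: 0.21 × 0.46 = 0.0966.
The remaining 31% of clearance is unaffected.
New clearance relative to baseline: 1.2 + 0.0966 + 0.31 = 1.6066.
New steady-state plasma level = 34 / 1.6066 = 21 ng/mL (concentration scales inversely with clearance).

21 ng/mL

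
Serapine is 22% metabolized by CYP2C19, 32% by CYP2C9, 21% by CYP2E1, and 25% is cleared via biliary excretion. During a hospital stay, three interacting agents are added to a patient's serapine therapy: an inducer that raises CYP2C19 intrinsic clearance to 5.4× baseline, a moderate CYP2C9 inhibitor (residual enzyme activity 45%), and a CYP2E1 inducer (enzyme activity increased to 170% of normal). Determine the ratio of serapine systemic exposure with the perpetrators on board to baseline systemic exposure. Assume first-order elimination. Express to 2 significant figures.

0.52

The CYP2C19 pathway (22% of clearance) increases to 5.4× activity: 0.22 × 5.4 = 1.188.
The CYP2C9 pathway (32% of clearance) is reduced to 0.45× activity: 0.32 × 0.45 = 0.144.
The CYP2E1 pathway (21% of clearance) increases to 1.7× activity: 0.21 × 1.7 = 0.357.
Non-CYP routes (25%) are unchanged.
New clearance relative to baseline: 1.188 + 0.144 + 0.357 + 0.25 = 1.939.
Net systemic exposure ratio = 1 / 1.939 = 0.52.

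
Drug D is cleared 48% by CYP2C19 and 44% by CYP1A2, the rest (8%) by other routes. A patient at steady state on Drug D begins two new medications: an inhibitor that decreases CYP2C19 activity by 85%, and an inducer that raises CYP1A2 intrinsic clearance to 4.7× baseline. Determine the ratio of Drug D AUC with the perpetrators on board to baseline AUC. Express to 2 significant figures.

0.45

The CYP2C19 pathway (48% of clearance) falls to 0.15× activity: 0.48 × 0.15 = 0.072.
The CYP1A2 pathway (44% of clearance) rises to 4.7× activity: 0.44 × 4.7 = 2.068.
The remaining 8% of clearance is unaffected.
Relative clearance = 0.072 + 2.068 + 0.08 = 2.22.
Because AUC varies inversely with clearance, the combined effect is 1 / 2.22 = 0.45.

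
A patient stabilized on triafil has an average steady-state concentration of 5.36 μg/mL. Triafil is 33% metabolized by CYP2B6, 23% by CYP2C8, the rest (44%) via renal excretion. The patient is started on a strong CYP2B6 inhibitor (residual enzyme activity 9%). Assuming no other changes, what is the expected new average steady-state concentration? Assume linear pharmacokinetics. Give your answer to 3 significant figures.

The CYP2B6 pathway (33% of clearance) is reduced to 0.09× activity: 0.33 × 0.09 = 0.0297.
CYP2C8 (23%) and the residual 44% are unaffected.
Relative clearance = 0.0297 + 0.23 + 0.44 = 0.6997.
New average steady-state concentration = baseline ÷ relative clearance = 5.36 / 0.6997 = 7.66 μg/mL.

7.66 μg/mL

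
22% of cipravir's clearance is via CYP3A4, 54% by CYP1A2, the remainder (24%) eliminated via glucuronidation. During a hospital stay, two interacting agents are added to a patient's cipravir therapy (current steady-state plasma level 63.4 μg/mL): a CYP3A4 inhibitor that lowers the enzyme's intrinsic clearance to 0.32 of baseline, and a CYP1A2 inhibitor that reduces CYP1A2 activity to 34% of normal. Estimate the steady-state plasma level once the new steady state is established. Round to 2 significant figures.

The CYP3A4 pathway (22% of clearance) drops to 0.32× activity: 0.22 × 0.32 = 0.0704.
The CYP1A2 pathway (54% of clearance) drops to 0.34× activity: 0.54 × 0.34 = 0.1836.
The remaining 24% of clearance is unaffected.
New clearance relative to baseline: 0.0704 + 0.1836 + 0.24 = 0.494.
New steady-state plasma level = 63.4 / 0.494 = 1.3 × 10² μg/mL (concentration scales inversely with clearance).

1.3 × 10² μg/mL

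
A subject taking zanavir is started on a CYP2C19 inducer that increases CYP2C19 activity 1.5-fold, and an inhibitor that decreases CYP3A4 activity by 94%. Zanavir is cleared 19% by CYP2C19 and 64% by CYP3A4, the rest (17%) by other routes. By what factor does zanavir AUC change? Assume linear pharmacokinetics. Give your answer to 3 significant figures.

CYP2C19: 0.19 × 1.5 = 0.285
CYP3A4: 0.64 × 0.06 = 0.0384
Other: 0.17 (unchanged)
CL_new/CL_old = 0.285 + 0.0384 + 0.17 = 0.4934.
Because AUC varies inversely with clearance, the combined effect is 1 / 0.4934 = 2.03.

2.03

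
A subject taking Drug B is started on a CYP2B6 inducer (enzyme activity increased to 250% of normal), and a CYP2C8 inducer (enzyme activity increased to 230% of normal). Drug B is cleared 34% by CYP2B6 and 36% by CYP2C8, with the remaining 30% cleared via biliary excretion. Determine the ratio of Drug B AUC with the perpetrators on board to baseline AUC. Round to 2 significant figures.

The CYP2B6 pathway (34% of clearance) increases to 2.5× activity: 0.34 × 2.5 = 0.85.
The CYP2C8 pathway (36% of clearance) rises to 2.3× activity: 0.36 × 2.3 = 0.828.
Non-CYP routes (30%) are unchanged.
CL_new/CL_old = 0.85 + 0.828 + 0.3 = 1.978.
Because AUC varies inversely with clearance, the combined effect is 1 / 1.978 = 0.51.

0.51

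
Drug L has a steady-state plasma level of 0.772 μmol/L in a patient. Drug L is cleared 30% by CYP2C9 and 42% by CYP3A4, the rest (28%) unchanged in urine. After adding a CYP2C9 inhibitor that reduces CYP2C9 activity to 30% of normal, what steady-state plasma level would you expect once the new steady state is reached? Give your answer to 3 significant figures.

0.977 μmol/L

The CYP2C9 pathway (30% of clearance) is reduced to 0.3× activity: 0.3 × 0.3 = 0.09.
CYP3A4 (42%) and the residual 28% are unaffected.
Relative clearance = 0.09 + 0.42 + 0.28 = 0.79.
New steady-state plasma level = baseline ÷ relative clearance = 0.772 / 0.79 = 0.977 μmol/L.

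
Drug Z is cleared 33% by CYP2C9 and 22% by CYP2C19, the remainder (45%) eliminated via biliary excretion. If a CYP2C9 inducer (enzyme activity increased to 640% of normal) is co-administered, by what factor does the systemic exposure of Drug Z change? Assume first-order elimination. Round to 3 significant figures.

0.359

CYP2C9: 0.33 × 6.4 = 2.112
CYP2C19: 0.22 (unchanged)
Other: 0.45 (unchanged)
CL_new/CL_old = 2.112 + 0.22 + 0.45 = 2.782.
Systemic exposure ratio = CL_old/CL_new = 1 / 2.782 = 0.359.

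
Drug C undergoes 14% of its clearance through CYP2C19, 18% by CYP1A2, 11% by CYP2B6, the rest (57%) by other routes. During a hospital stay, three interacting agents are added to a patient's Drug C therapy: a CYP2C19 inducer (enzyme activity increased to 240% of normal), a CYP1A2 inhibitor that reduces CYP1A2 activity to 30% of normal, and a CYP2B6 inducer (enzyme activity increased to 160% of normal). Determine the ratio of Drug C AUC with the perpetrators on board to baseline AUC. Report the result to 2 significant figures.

The CYP2C19 pathway (14% of clearance) rises to 2.4× activity: 0.14 × 2.4 = 0.336.
The CYP1A2 pathway (18% of clearance) is reduced to 0.3× activity: 0.18 × 0.3 = 0.054.
The CYP2B6 pathway (11% of clearance) increases to 1.6× activity: 0.11 × 1.6 = 0.176.
The remaining 57% of clearance is unaffected.
CL_new/CL_old = 0.336 + 0.054 + 0.176 + 0.57 = 1.136.
Net AUC ratio = 1 / 1.136 = 0.88.

0.88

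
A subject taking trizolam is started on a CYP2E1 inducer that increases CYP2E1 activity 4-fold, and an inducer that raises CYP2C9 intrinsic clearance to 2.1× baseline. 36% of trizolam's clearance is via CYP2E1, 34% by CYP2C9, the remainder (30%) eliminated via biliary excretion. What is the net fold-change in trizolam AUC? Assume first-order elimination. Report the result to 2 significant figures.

0.41

The CYP2E1 pathway (36% of clearance) is boosted to 4× activity: 0.36 × 4 = 1.44.
The CYP2C9 pathway (34% of clearance) increases to 2.1× activity: 0.34 × 2.1 = 0.714.
The remaining 30% of clearance is unaffected.
Relative clearance = 1.44 + 0.714 + 0.3 = 2.454.
Because AUC varies inversely with clearance, the combined effect is 1 / 2.454 = 0.41.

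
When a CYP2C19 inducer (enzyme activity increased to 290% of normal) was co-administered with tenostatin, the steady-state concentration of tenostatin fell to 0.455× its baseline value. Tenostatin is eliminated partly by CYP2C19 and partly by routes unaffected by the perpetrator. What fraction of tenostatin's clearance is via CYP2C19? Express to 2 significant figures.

Write x for the fraction cleared via CYP2C19. The observed steady-state concentration change means clearance rose to 1/0.455 = 2.198 of baseline.
Only the CYP2C19 route changed, so 2.198 = x·2.9 + (1 − x), giving x = 0.63.

0.63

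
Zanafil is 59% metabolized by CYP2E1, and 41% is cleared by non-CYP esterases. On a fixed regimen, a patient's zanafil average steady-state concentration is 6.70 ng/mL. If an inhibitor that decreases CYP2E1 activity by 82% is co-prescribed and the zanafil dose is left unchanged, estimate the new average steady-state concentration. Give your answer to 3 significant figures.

13.0 ng/mL

CYP2E1: 0.59 × 0.18 = 0.1062
Other: 0.41 (unchanged)
New clearance relative to baseline: 0.1062 + 0.41 = 0.5162.
New average steady-state concentration = baseline ÷ relative clearance = 6.70 / 0.5162 = 13.0 ng/mL.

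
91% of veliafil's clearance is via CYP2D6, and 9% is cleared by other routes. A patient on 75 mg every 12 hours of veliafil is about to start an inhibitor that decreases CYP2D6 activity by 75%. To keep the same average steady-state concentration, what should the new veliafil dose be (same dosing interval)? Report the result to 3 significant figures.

23.8 mg

The CYP2D6 pathway (91% of clearance) falls to 0.25× activity: 0.91 × 0.25 = 0.2275.
Non-CYP routes (9%) are unchanged.
Relative clearance = 0.2275 + 0.09 = 0.3175.
Exposure is unchanged when dose changes in proportion to clearance. New dose = 75 mg × 0.3175 = 23.8 mg.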